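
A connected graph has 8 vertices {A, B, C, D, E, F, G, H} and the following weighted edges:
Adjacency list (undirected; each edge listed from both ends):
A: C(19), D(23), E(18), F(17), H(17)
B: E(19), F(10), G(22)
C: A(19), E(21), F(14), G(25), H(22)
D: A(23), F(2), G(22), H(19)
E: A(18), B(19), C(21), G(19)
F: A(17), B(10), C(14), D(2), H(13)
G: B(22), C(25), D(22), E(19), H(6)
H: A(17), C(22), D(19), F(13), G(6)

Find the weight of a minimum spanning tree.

Kruskal: consider edges lightest-first.
D F (2): add — endpoints in different components.
G H (6): add — endpoints in different components.
B F (10): add — endpoints in different components.
F H (13): add — endpoints in different components.
C F (14): add — endpoints in different components.
A F (17): add — endpoints in different components.
A H (17): skip — A and H already connected.
A E (18): add — endpoints in different components.
MST edges: D F, G H, B F, F H, C F, A F, A E; total weight 2+6+10+13+14+17+18 = 80.

80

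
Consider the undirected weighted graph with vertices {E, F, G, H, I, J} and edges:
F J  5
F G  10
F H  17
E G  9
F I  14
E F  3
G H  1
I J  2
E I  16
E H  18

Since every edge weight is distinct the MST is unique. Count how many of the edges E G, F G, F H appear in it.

Kruskal: consider edges lightest-first.
G H (1): add — endpoints in different components.
I J (2): add — endpoints in different components.
E F (3): add — endpoints in different components.
F J (5): add — endpoints in different components.
E G (9): add — endpoints in different components.
MST edge set: {G H, I J, E F, F J, E G}.
Of the listed edges, {E G} are in the MST → 1.

1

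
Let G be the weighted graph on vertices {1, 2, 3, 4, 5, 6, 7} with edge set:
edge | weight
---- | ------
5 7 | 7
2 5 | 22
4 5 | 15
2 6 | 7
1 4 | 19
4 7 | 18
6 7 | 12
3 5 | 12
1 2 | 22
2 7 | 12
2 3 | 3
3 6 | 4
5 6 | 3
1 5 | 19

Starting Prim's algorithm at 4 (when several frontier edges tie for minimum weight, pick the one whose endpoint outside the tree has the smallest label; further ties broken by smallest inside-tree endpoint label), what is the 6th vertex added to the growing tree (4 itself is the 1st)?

7

Prim's algorithm from 4:
Step 1: frontier [4 5 15, 4 7 18, 1 4 19] → take 4 5 (15); add 5.
Step 2: frontier [4 7 18, 1 4 19, 5 6 3, 5 7 7, 3 5 12, 1 5 19, 2 5 22] → take 5 6 (3); add 6.
Step 3: frontier [4 7 18, 1 4 19, 5 7 7, 3 5 12, 1 5 19, 2 5 22, 3 6 4, 2 6 7, 6 7 12] → take 3 6 (4); add 3.
Step 4: frontier [2 3 3, 4 7 18, 1 4 19, 5 7 7, 1 5 19, 2 5 22, 2 6 7, 6 7 12] → take 2 3 (3); add 2.
Step 5: frontier [2 7 12, 1 2 22, 4 7 18, 1 4 19, 5 7 7, 1 5 19, 6 7 12] → take 5 7 (7); add 7.
Step 6: frontier [1 2 22, 1 4 19, 1 5 19] → take 1 4 (19); add 1.
Vertex order: 4, 5, 6, 3, 2, 7, 1. The 6th vertex is 7.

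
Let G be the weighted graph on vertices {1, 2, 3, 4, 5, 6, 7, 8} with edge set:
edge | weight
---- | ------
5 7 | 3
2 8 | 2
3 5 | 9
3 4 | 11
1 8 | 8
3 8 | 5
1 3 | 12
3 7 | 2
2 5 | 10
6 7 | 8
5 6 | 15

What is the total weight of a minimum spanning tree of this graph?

39

Kruskal's algorithm — process edges by increasing weight (ties by edge label):
2 8 (2): add — endpoints in different components.
3 7 (2): add — endpoints in different components.
5 7 (3): add — endpoints in different components.
3 8 (5): add — endpoints in different components.
1 8 (8): add — endpoints in different components.
6 7 (8): add — endpoints in different components.
3 5 (9): skip — 3 and 5 already connected.
2 5 (10): skip — 2 and 5 already connected.
3 4 (11): add — endpoints in different components.
MST edges: 2 8, 3 7, 5 7, 3 8, 1 8, 6 7, 3 4; total weight 2+2+3+5+8+8+11 = 39.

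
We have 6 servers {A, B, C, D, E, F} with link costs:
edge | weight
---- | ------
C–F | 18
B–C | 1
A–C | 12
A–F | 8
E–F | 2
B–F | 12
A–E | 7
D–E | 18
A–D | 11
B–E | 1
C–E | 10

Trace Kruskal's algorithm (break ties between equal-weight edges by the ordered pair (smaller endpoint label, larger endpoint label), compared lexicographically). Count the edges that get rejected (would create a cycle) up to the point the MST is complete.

Kruskal: consider edges lightest-first.
B–C (1): add. Components now {A} {B,C} {D} {E} {F}
B–E (1): add. Components now {A} {B,C,E} {D} {F}
E–F (2): add. Components now {A} {B,C,E,F} {D}
A–E (7): add. Components now {A,B,C,E,F} {D}
A–F (8): skip — A and F already connected.
C–E (10): skip — C and E already connected.
A–D (11): add. Components now {A,B,C,D,E,F}
Edges rejected before the tree was complete: 2.

2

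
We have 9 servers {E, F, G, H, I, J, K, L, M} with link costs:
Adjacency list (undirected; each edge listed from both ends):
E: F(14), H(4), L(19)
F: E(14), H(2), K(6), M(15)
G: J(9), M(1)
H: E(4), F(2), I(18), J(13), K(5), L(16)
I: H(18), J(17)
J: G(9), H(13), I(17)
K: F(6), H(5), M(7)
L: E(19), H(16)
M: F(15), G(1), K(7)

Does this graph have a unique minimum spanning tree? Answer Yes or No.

Yes

Kruskal's algorithm — process edges by increasing weight (ties by edge label):
G-M (1): add — endpoints in different components.
F-H (2): add — endpoints in different components.
E-H (4): add — endpoints in different components.
H-K (5): add — endpoints in different components.
F-K (6): skip — F and K already connected.
K-M (7): add — endpoints in different components.
G-J (9): add — endpoints in different components.
H-J (13): skip — H and J already connected.
E-F (14): skip — E and F already connected.
F-M (15): skip — F and M already connected.
H-L (16): add — endpoints in different components.
I-J (17): add — endpoints in different components.
Every non-tree edge has weight strictly greater than the heaviest edge on the tree path between its endpoints, so the MST is unique.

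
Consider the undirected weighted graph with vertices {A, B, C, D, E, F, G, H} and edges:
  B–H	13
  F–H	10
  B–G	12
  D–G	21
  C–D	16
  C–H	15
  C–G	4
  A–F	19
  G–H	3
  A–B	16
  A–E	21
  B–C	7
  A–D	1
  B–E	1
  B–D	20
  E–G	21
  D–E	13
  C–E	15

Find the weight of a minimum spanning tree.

Kruskal's algorithm — process edges by increasing weight (ties by edge label):
A–D (1): add — endpoints in different components.
B–E (1): add — endpoints in different components.
G–H (3): add — endpoints in different components.
C–G (4): add — endpoints in different components.
B–C (7): add — endpoints in different components.
F–H (10): add — endpoints in different components.
B–G (12): skip — B and G already connected.
B–H (13): skip — B and H already connected.
D–E (13): add — endpoints in different components.
MST edges: A–D, B–E, G–H, C–G, B–C, F–H, D–E; total weight 1+1+3+4+7+10+13 = 39.

39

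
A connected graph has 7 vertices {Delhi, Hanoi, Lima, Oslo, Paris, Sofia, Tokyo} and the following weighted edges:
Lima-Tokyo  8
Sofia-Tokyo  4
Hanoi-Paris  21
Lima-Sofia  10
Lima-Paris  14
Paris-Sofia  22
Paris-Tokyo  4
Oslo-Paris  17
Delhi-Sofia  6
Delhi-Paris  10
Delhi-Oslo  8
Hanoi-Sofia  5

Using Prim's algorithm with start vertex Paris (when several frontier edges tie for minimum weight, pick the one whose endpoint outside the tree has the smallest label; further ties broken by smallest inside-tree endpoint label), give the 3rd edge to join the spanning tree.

Hanoi-Sofia

Grow the tree from Paris using Prim:
Step 1: frontier [Paris-Tokyo 4, Delhi-Paris 10, Lima-Paris 14, Oslo-Paris 17, Hanoi-Paris 21, Paris-Sofia 22] → take Paris-Tokyo (4); add Tokyo.
Step 2: frontier [Delhi-Paris 10, Lima-Paris 14, Oslo-Paris 17, Hanoi-Paris 21, Paris-Sofia 22, Sofia-Tokyo 4, Lima-Tokyo 8] → take Sofia-Tokyo (4); add Sofia.
Step 3: frontier [Delhi-Paris 10, Lima-Paris 14, Oslo-Paris 17, Hanoi-Paris 21, Hanoi-Sofia 5, Delhi-Sofia 6, Lima-Sofia 10, Lima-Tokyo 8] → take Hanoi-Sofia (5); add Hanoi.
Step 4: frontier [Delhi-Paris 10, Lima-Paris 14, Oslo-Paris 17, Delhi-Sofia 6, Lima-Sofia 10, Lima-Tokyo 8] → take Delhi-Sofia (6); add Delhi.
Step 5: frontier [Delhi-Oslo 8, Lima-Paris 14, Oslo-Paris 17, Lima-Sofia 10, Lima-Tokyo 8] → take Lima-Tokyo (8); add Lima.
Step 6: frontier [Delhi-Oslo 8, Oslo-Paris 17] → take Delhi-Oslo (8); add Oslo.
The 3rd edge added is Hanoi-Sofia.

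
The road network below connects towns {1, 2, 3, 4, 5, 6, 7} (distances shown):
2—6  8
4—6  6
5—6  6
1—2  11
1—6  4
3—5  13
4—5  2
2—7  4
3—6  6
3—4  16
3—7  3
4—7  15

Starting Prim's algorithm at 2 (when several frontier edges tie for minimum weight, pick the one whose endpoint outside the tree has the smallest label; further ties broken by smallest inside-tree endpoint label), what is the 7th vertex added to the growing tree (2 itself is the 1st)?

5

Prim, starting at 2.
Step 1: frontier [2—7 4, 2—6 8, 1—2 11] → take 2—7 (4); add 7.
Step 2: frontier [2—6 8, 1—2 11, 3—7 3, 4—7 15] → take 3—7 (3); add 3.
Step 3: frontier [2—6 8, 1—2 11, 3—6 6, 3—5 13, 3—4 16, 4—7 15] → take 3—6 (6); add 6.
Step 4: frontier [1—2 11, 3—5 13, 3—4 16, 1—6 4, 4—6 6, 5—6 6, 4—7 15] → take 1—6 (4); add 1.
Step 5: frontier [3—5 13, 3—4 16, 4—6 6, 5—6 6, 4—7 15] → take 4—6 (6); add 4.
Step 6: frontier [3—5 13, 4—5 2, 5—6 6] → take 4—5 (2); add 5.
Vertex order: 2, 7, 3, 6, 1, 4, 5. The 7th vertex is 5.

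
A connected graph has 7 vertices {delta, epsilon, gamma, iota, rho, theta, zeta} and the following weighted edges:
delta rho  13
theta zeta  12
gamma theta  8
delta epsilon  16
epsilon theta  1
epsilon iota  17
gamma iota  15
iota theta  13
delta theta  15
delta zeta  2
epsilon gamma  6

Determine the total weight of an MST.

47

Prim's algorithm from delta:
Step 1: cheapest edge leaving the tree is delta zeta (2); add zeta.
Step 2: cheapest edge leaving the tree is theta zeta (12); add theta.
Step 3: cheapest edge leaving the tree is epsilon theta (1); add epsilon.
Step 4: cheapest edge leaving the tree is epsilon gamma (6); add gamma.
Step 5: cheapest edge leaving the tree is iota theta (13); add iota.
Step 6: cheapest edge leaving the tree is delta rho (13); add rho.
MST edges: delta zeta, theta zeta, epsilon theta, epsilon gamma, iota theta, delta rho; total weight 2+12+1+6+13+13 = 47.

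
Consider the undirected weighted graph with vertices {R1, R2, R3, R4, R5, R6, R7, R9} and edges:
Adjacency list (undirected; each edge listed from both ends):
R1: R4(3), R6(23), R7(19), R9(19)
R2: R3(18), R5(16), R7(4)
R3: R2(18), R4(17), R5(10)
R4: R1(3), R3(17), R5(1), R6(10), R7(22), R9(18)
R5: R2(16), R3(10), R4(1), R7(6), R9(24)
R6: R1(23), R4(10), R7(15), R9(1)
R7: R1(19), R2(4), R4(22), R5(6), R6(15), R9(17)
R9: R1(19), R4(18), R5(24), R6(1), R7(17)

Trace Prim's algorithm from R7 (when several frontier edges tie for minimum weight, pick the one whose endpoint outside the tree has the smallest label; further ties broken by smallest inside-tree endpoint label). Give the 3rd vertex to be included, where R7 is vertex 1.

R5

Grow the tree from R7 using Prim:
Step 1: cheapest edge leaving the tree is R2–R7 (4); add R2.
Step 2: cheapest edge leaving the tree is R5–R7 (6); add R5.
Step 3: cheapest edge leaving the tree is R4–R5 (1); add R4.
Step 4: cheapest edge leaving the tree is R1–R4 (3); add R1.
Step 5: cheapest edge leaving the tree is R3–R5 (10); add R3.
Step 6: cheapest edge leaving the tree is R4–R6 (10); add R6.
Step 7: cheapest edge leaving the tree is R6–R9 (1); add R9.
Vertex order: R7, R2, R5, R4, R1, R3, R6, R9. The 3rd vertex is R5.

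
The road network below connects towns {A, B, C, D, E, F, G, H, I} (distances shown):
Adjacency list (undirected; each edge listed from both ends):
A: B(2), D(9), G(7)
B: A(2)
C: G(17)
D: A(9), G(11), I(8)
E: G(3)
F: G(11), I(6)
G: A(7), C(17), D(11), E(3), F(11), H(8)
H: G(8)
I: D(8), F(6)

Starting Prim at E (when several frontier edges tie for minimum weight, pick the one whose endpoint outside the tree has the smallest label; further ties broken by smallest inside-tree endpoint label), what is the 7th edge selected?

Prim, starting at E.
Step 1: frontier [E—G 3] → take E—G (3); add G.
Step 2: frontier [A—G 7, G—H 8, D—G 11, F—G 11, C—G 17] → take A—G (7); add A.
Step 3: frontier [A—B 2, A—D 9, G—H 8, D—G 11, F—G 11, C—G 17] → take A—B (2); add B.
Step 4: frontier [A—D 9, G—H 8, D—G 11, F—G 11, C—G 17] → take G—H (8); add H.
Step 5: frontier [A—D 9, D—G 11, F—G 11, C—G 17] → take A—D (9); add D.
Step 6: frontier [D—I 8, F—G 11, C—G 17] → take D—I (8); add I.
Step 7: frontier [F—G 11, C—G 17, F—I 6] → take F—I (6); add F.
Step 8: frontier [C—G 17] → take C—G (17); add C.
The 7th edge added is F—I.

F-I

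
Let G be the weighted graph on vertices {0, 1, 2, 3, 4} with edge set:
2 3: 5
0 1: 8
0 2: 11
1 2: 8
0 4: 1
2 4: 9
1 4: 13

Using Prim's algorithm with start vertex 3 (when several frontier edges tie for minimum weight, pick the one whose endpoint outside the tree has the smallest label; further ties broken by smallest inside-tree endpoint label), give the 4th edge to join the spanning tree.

Grow the tree from 3 using Prim:
Step 1: frontier [2 3 5] → take 2 3 (5); add 2.
Step 2: frontier [1 2 8, 2 4 9, 0 2 11] → take 1 2 (8); add 1.
Step 3: frontier [0 1 8, 1 4 13, 2 4 9, 0 2 11] → take 0 1 (8); add 0.
Step 4: frontier [0 4 1, 1 4 13, 2 4 9] → take 0 4 (1); add 4.
The 4th edge added is 0 4.

0-4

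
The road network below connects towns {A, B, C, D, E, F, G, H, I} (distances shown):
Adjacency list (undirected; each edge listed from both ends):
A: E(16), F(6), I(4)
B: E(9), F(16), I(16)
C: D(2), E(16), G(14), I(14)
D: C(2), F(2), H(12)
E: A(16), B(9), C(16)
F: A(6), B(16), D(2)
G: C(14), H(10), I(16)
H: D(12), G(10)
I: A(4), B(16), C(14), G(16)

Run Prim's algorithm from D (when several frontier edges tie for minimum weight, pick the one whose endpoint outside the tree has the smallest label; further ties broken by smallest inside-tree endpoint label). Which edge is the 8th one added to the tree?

Prim's algorithm from D:
Step 1: cheapest edge leaving the tree is C–D (2); add C.
Step 2: cheapest edge leaving the tree is D–F (2); add F.
Step 3: cheapest edge leaving the tree is A–F (6); add A.
Step 4: cheapest edge leaving the tree is A–I (4); add I.
Step 5: cheapest edge leaving the tree is D–H (12); add H.
Step 6: cheapest edge leaving the tree is G–H (10); add G.
Step 7: cheapest edge leaving the tree is B–F (16); add B.
Step 8: cheapest edge leaving the tree is B–E (9); add E.
The 8th edge added is B–E.

B-E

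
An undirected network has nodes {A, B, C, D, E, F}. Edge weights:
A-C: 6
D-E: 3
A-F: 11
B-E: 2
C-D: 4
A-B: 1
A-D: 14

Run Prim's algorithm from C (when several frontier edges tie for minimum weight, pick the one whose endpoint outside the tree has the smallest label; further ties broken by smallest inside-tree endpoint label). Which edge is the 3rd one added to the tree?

Grow the tree from C using Prim:
Step 1: cheapest edge leaving the tree is C-D (4); add D.
Step 2: cheapest edge leaving the tree is D-E (3); add E.
Step 3: cheapest edge leaving the tree is B-E (2); add B.
Step 4: cheapest edge leaving the tree is A-B (1); add A.
Step 5: cheapest edge leaving the tree is A-F (11); add F.
The 3rd edge added is B-E.

B-E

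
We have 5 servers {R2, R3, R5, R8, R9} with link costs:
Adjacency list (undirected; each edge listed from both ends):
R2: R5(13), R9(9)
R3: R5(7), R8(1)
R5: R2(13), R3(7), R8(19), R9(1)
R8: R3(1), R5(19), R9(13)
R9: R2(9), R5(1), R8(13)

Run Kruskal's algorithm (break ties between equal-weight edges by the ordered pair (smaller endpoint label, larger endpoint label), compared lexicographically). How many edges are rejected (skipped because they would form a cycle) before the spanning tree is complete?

0

Kruskal's algorithm — process edges by increasing weight (ties by edge label):
R3—R8 (1): add. Components now {R3,R8} {R5} {R9} {R2}
R5—R9 (1): add. Components now {R3,R8} {R5,R9} {R2}
R3—R5 (7): add. Components now {R3,R5,R8,R9} {R2}
R2—R9 (9): add. Components now {R2,R3,R5,R8,R9}
Edges rejected before the tree was complete: 0.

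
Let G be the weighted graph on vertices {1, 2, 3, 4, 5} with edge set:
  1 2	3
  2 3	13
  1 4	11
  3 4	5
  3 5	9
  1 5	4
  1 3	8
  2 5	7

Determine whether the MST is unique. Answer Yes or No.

Yes

Kruskal's algorithm — process edges by increasing weight (ties by edge label):
1 2 (3): add — endpoints in different components.
1 5 (4): add — endpoints in different components.
3 4 (5): add — endpoints in different components.
2 5 (7): skip — 2 and 5 already connected.
1 3 (8): add — endpoints in different components.
Every non-tree edge has weight strictly greater than the heaviest edge on the tree path between its endpoints, so the MST is unique.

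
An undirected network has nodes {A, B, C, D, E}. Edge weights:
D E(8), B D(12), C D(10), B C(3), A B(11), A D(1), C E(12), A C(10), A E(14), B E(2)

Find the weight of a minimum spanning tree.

14

Kruskal: consider edges lightest-first.
A D (1): add. Components now {A,D} {B} {C} {E}
B E (2): add. Components now {A,D} {B,E} {C}
B C (3): add. Components now {A,D} {B,C,E}
D E (8): add. Components now {A,B,C,D,E}
MST edges: A D, B E, B C, D E; total weight 1+2+3+8 = 14.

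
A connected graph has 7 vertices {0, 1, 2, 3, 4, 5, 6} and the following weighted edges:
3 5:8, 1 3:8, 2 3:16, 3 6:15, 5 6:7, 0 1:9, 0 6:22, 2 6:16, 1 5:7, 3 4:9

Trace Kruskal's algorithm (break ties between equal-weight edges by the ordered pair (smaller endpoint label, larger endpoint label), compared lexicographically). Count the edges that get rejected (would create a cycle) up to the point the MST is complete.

Kruskal: consider edges lightest-first.
1 5 (7): add. Components now {0} {1,5} {2} {3} {4} {6}
5 6 (7): add. Components now {0} {1,5,6} {2} {3} {4}
1 3 (8): add. Components now {0} {1,3,5,6} {2} {4}
3 5 (8): skip — 3 and 5 already connected.
0 1 (9): add. Components now {0,1,3,5,6} {2} {4}
3 4 (9): add. Components now {0,1,3,4,5,6} {2}
3 6 (15): skip — 3 and 6 already connected.
2 3 (16): add. Components now {0,1,2,3,4,5,6}
Edges rejected before the tree was complete: 2.

2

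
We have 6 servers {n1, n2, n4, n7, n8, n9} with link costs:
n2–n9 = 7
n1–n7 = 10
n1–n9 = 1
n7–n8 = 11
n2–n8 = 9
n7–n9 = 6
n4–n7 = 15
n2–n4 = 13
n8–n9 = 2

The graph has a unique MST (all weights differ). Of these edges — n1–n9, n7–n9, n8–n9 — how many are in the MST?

Kruskal's algorithm — process edges by increasing weight (ties by edge label):
n1–n9 (1): add — endpoints in different components.
n8–n9 (2): add — endpoints in different components.
n7–n9 (6): add — endpoints in different components.
n2–n9 (7): add — endpoints in different components.
n2–n8 (9): skip — n8 and n2 already connected.
n1–n7 (10): skip — n7 and n1 already connected.
n7–n8 (11): skip — n7 and n8 already connected.
n2–n4 (13): add — endpoints in different components.
MST edge set: {n1–n9, n8–n9, n7–n9, n2–n9, n2–n4}.
Of the listed edges, {n1–n9, n7–n9, n8–n9} are in the MST → 3.

3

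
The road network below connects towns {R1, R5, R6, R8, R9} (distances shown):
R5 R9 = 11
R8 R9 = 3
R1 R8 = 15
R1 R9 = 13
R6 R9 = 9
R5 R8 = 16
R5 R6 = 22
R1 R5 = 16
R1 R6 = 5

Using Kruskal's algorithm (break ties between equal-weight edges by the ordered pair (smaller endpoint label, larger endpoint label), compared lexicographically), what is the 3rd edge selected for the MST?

Kruskal: consider edges lightest-first.
R8 R9 (3): add — endpoints in different components.
R1 R6 (5): add — endpoints in different components.
R6 R9 (9): add — endpoints in different components.
R5 R9 (11): add — endpoints in different components.
The 3rd edge added is R6 R9.

R6-R9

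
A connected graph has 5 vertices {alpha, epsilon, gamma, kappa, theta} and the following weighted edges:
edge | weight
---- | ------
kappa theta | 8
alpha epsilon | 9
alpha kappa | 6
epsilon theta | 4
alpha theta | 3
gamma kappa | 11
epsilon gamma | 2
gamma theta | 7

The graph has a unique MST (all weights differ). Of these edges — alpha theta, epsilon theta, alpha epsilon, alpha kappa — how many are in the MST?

Sort edges by weight, then run Kruskal:
epsilon gamma (2): add — endpoints in different components.
alpha theta (3): add — endpoints in different components.
epsilon theta (4): add — endpoints in different components.
alpha kappa (6): add — endpoints in different components.
MST edge set: {epsilon gamma, alpha theta, epsilon theta, alpha kappa}.
Of the listed edges, {alpha theta, epsilon theta, alpha kappa} are in the MST → 3.

3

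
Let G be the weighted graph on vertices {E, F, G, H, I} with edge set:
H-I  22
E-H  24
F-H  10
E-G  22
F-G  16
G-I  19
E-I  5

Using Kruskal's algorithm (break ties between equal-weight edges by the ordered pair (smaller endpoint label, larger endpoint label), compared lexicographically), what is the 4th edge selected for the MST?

G-I

Kruskal: consider edges lightest-first.
E-I (5): add — endpoints in different components.
F-H (10): add — endpoints in different components.
F-G (16): add — endpoints in different components.
G-I (19): add — endpoints in different components.
The 4th edge added is G-I.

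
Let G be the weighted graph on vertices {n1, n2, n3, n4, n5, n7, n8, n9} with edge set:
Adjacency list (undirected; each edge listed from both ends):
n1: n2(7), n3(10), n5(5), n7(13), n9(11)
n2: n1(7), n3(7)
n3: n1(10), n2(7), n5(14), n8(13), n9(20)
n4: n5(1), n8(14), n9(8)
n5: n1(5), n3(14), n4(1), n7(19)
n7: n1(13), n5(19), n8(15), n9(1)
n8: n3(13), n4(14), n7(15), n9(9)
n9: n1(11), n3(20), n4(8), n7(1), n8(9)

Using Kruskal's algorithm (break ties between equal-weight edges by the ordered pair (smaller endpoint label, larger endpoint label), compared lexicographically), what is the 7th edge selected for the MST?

n8-n9

Kruskal's algorithm — process edges by increasing weight (ties by edge label):
n4–n5 (1): add — endpoints in different components.
n7–n9 (1): add — endpoints in different components.
n1–n5 (5): add — endpoints in different components.
n1–n2 (7): add — endpoints in different components.
n2–n3 (7): add — endpoints in different components.
n4–n9 (8): add — endpoints in different components.
n8–n9 (9): add — endpoints in different components.
The 7th edge added is n8–n9.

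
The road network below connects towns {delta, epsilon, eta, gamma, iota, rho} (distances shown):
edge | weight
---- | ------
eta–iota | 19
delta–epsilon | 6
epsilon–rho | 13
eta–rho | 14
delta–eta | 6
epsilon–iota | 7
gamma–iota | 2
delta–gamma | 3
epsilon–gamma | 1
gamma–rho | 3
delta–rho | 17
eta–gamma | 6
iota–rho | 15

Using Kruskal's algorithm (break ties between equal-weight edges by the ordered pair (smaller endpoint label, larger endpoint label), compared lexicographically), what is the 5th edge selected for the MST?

Kruskal's algorithm — process edges by increasing weight (ties by edge label):
epsilon–gamma (1): add — endpoints in different components.
gamma–iota (2): add — endpoints in different components.
delta–gamma (3): add — endpoints in different components.
gamma–rho (3): add — endpoints in different components.
delta–epsilon (6): skip — delta and epsilon already connected.
delta–eta (6): add — endpoints in different components.
The 5th edge added is delta–eta.

delta-eta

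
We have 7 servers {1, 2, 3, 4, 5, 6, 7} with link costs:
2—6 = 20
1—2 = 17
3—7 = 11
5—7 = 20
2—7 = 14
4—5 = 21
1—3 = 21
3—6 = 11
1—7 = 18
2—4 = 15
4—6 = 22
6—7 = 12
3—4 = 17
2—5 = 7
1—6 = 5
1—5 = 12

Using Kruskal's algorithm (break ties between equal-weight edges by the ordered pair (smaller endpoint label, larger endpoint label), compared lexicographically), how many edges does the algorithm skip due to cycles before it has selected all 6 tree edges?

Kruskal's algorithm — process edges by increasing weight (ties by edge label):
1—6 (5): add — endpoints in different components.
2—5 (7): add — endpoints in different components.
3—6 (11): add — endpoints in different components.
3—7 (11): add — endpoints in different components.
1—5 (12): add — endpoints in different components.
6—7 (12): skip — 6 and 7 already connected.
2—7 (14): skip — 2 and 7 already connected.
2—4 (15): add — endpoints in different components.
Edges rejected before the tree was complete: 2.

2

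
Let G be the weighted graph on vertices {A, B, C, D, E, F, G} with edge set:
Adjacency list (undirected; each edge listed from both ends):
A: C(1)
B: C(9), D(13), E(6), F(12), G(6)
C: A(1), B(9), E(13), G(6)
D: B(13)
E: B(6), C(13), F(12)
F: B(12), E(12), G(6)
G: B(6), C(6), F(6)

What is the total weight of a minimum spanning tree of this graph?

38

Grow the tree from C using Prim:
Step 1: cheapest edge leaving the tree is A–C (1); add A.
Step 2: cheapest edge leaving the tree is C–G (6); add G.
Step 3: cheapest edge leaving the tree is B–G (6); add B.
Step 4: cheapest edge leaving the tree is B–E (6); add E.
Step 5: cheapest edge leaving the tree is F–G (6); add F.
Step 6: cheapest edge leaving the tree is B–D (13); add D.
MST edges: A–C, C–G, B–G, B–E, F–G, B–D; total weight 1+6+6+6+6+13 = 38.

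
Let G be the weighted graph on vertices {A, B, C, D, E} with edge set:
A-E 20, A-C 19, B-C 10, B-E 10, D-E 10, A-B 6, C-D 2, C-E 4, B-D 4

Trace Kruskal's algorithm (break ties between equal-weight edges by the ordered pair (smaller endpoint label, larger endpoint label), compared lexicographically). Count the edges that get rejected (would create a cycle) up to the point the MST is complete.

Kruskal's algorithm — process edges by increasing weight (ties by edge label):
C-D (2): add. Components now {A} {B} {C,D} {E}
B-D (4): add. Components now {A} {B,C,D} {E}
C-E (4): add. Components now {A} {B,C,D,E}
A-B (6): add. Components now {A,B,C,D,E}
Edges rejected before the tree was complete: 0.

0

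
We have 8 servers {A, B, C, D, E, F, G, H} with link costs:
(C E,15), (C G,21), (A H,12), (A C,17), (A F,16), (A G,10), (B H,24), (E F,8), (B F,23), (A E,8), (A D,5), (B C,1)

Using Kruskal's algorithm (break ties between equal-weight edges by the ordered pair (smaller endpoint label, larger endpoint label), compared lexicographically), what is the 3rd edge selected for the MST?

Kruskal: consider edges lightest-first.
B C (1): add — endpoints in different components.
A D (5): add — endpoints in different components.
A E (8): add — endpoints in different components.
E F (8): add — endpoints in different components.
A G (10): add — endpoints in different components.
A H (12): add — endpoints in different components.
C E (15): add — endpoints in different components.
The 3rd edge added is A E.

A-E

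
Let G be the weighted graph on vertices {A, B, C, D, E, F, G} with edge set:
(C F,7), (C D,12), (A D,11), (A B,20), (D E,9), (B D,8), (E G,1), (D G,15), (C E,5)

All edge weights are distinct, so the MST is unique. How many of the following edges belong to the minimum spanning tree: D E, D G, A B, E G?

Sort edges by weight, then run Kruskal:
E G (1): add — endpoints in different components.
C E (5): add — endpoints in different components.
C F (7): add — endpoints in different components.
B D (8): add — endpoints in different components.
D E (9): add — endpoints in different components.
A D (11): add — endpoints in different components.
MST edge set: {E G, C E, C F, B D, D E, A D}.
Of the listed edges, {D E, E G} are in the MST → 2.

2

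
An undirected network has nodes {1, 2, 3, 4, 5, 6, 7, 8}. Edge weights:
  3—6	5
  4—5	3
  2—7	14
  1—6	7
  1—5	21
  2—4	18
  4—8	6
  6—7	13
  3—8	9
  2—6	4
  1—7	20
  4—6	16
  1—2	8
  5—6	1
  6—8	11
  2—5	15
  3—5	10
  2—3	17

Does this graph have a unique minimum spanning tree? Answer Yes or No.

Kruskal's algorithm — process edges by increasing weight (ties by edge label):
5—6 (1): add — endpoints in different components.
4—5 (3): add — endpoints in different components.
2—6 (4): add — endpoints in different components.
3—6 (5): add — endpoints in different components.
4—8 (6): add — endpoints in different components.
1—6 (7): add — endpoints in different components.
1—2 (8): skip — 1 and 2 already connected.
3—8 (9): skip — 3 and 8 already connected.
3—5 (10): skip — 3 and 5 already connected.
6—8 (11): skip — 6 and 8 already connected.
6—7 (13): add — endpoints in different components.
Every non-tree edge has weight strictly greater than the heaviest edge on the tree path between its endpoints, so the MST is unique.

Yes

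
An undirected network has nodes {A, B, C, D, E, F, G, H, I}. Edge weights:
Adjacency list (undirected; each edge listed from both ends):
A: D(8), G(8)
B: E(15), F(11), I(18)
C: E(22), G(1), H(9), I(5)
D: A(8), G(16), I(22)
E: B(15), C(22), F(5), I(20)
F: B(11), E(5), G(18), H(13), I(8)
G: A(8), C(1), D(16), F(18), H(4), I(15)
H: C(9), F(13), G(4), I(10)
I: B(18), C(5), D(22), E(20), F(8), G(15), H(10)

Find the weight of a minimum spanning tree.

50

Grow the tree from G using Prim:
Step 1: cheapest edge leaving the tree is C-G (1); add C.
Step 2: cheapest edge leaving the tree is G-H (4); add H.
Step 3: cheapest edge leaving the tree is C-I (5); add I.
Step 4: cheapest edge leaving the tree is A-G (8); add A.
Step 5: cheapest edge leaving the tree is A-D (8); add D.
Step 6: cheapest edge leaving the tree is F-I (8); add F.
Step 7: cheapest edge leaving the tree is E-F (5); add E.
Step 8: cheapest edge leaving the tree is B-F (11); add B.
MST edges: C-G, G-H, C-I, A-G, A-D, F-I, E-F, B-F; total weight 1+4+5+8+8+8+5+11 = 50.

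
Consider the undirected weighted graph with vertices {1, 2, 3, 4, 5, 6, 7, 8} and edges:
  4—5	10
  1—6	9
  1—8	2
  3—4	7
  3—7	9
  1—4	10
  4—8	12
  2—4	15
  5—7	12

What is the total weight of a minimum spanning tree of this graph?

Grow the tree from 4 using Prim:
Step 1: cheapest edge leaving the tree is 3—4 (7); add 3.
Step 2: cheapest edge leaving the tree is 3—7 (9); add 7.
Step 3: cheapest edge leaving the tree is 1—4 (10); add 1.
Step 4: cheapest edge leaving the tree is 1—8 (2); add 8.
Step 5: cheapest edge leaving the tree is 1—6 (9); add 6.
Step 6: cheapest edge leaving the tree is 4—5 (10); add 5.
Step 7: cheapest edge leaving the tree is 2—4 (15); add 2.
MST edges: 3—4, 3—7, 1—4, 1—8, 1—6, 4—5, 2—4; total weight 7+9+10+2+9+10+15 = 62.

62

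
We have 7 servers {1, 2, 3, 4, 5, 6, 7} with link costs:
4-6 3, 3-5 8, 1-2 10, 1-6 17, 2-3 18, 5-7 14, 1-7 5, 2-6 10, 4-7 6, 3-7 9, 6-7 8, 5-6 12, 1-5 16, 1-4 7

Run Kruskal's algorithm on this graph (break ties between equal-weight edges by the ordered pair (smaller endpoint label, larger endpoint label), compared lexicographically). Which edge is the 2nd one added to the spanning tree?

1-7

Kruskal: consider edges lightest-first.
4-6 (3): add — endpoints in different components.
1-7 (5): add — endpoints in different components.
4-7 (6): add — endpoints in different components.
1-4 (7): skip — 1 and 4 already connected.
3-5 (8): add — endpoints in different components.
6-7 (8): skip — 6 and 7 already connected.
3-7 (9): add — endpoints in different components.
1-2 (10): add — endpoints in different components.
The 2nd edge added is 1-7.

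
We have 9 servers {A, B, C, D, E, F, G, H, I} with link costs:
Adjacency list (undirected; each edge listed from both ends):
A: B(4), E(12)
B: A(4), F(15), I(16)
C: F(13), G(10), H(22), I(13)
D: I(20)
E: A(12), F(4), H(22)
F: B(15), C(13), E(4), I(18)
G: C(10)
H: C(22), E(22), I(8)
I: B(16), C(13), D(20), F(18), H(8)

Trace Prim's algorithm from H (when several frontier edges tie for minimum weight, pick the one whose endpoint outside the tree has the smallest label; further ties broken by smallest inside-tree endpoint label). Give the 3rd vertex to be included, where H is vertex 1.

Prim's algorithm from H:
Step 1: cheapest edge leaving the tree is H-I (8); add I.
Step 2: cheapest edge leaving the tree is C-I (13); add C.
Step 3: cheapest edge leaving the tree is C-G (10); add G.
Step 4: cheapest edge leaving the tree is C-F (13); add F.
Step 5: cheapest edge leaving the tree is E-F (4); add E.
Step 6: cheapest edge leaving the tree is A-E (12); add A.
Step 7: cheapest edge leaving the tree is A-B (4); add B.
Step 8: cheapest edge leaving the tree is D-I (20); add D.
Vertex order: H, I, C, G, F, E, A, B, D. The 3rd vertex is C.

C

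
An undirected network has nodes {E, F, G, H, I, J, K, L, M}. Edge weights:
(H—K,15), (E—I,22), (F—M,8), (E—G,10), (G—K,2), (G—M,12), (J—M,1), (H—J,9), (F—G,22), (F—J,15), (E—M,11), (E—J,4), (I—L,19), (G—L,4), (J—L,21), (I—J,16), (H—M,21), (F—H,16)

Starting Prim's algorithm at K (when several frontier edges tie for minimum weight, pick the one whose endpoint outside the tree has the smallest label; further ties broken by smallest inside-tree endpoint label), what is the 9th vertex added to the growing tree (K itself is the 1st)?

I

Grow the tree from K using Prim:
Step 1: cheapest edge leaving the tree is G—K (2); add G.
Step 2: cheapest edge leaving the tree is G—L (4); add L.
Step 3: cheapest edge leaving the tree is E—G (10); add E.
Step 4: cheapest edge leaving the tree is E—J (4); add J.
Step 5: cheapest edge leaving the tree is J—M (1); add M.
Step 6: cheapest edge leaving the tree is F—M (8); add F.
Step 7: cheapest edge leaving the tree is H—J (9); add H.
Step 8: cheapest edge leaving the tree is I—J (16); add I.
Vertex order: K, G, L, E, J, M, F, H, I. The 9th vertex is I.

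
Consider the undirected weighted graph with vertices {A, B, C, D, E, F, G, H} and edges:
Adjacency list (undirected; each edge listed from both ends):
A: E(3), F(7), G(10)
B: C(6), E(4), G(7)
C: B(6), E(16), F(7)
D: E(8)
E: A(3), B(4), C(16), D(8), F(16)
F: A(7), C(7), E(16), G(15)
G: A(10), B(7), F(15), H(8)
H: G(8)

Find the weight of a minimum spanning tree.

Prim's algorithm from C:
Step 1: cheapest edge leaving the tree is B—C (6); add B.
Step 2: cheapest edge leaving the tree is B—E (4); add E.
Step 3: cheapest edge leaving the tree is A—E (3); add A.
Step 4: cheapest edge leaving the tree is A—F (7); add F.
Step 5: cheapest edge leaving the tree is B—G (7); add G.
Step 6: cheapest edge leaving the tree is D—E (8); add D.
Step 7: cheapest edge leaving the tree is G—H (8); add H.
MST edges: B—C, B—E, A—E, A—F, B—G, D—E, G—H; total weight 6+4+3+7+7+8+8 = 43.

43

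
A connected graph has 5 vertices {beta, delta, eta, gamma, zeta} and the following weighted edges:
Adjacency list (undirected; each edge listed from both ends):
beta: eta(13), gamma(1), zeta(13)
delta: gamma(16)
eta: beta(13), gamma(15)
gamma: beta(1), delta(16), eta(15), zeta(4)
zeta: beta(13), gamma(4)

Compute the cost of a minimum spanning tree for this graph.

Sort edges by weight, then run Kruskal:
beta gamma (1): add. Components now {beta,gamma} {delta} {zeta} {eta}
gamma zeta (4): add. Components now {beta,gamma,zeta} {delta} {eta}
beta eta (13): add. Components now {beta,eta,gamma,zeta} {delta}
beta zeta (13): skip — beta and zeta already connected.
eta gamma (15): skip — gamma and eta already connected.
delta gamma (16): add. Components now {beta,delta,eta,gamma,zeta}
MST edges: beta gamma, gamma zeta, beta eta, delta gamma; total weight 1+4+13+16 = 34.

34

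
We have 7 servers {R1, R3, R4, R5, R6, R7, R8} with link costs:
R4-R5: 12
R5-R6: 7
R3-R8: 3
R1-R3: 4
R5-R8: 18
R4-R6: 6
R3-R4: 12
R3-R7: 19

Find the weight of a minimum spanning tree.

Kruskal: consider edges lightest-first.
R3-R8 (3): add. Components now {R5} {R6} {R3,R8} {R7} {R1} {R4}
R1-R3 (4): add. Components now {R5} {R6} {R1,R3,R8} {R7} {R4}
R4-R6 (6): add. Components now {R5} {R4,R6} {R1,R3,R8} {R7}
R5-R6 (7): add. Components now {R4,R5,R6} {R1,R3,R8} {R7}
R3-R4 (12): add. Components now {R1,R3,R4,R5,R6,R8} {R7}
R4-R5 (12): skip — R5 and R4 already connected.
R5-R8 (18): skip — R5 and R8 already connected.
R3-R7 (19): add. Components now {R1,R3,R4,R5,R6,R7,R8}
MST edges: R3-R8, R1-R3, R4-R6, R5-R6, R3-R4, R3-R7; total weight 3+4+6+7+12+19 = 51.

51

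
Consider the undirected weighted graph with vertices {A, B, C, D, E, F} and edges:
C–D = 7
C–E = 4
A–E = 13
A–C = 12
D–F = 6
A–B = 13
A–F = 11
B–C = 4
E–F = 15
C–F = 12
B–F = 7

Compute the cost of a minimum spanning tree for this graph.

Prim, starting at B.
Step 1: frontier [B–C 4, B–F 7, A–B 13] → take B–C (4); add C.
Step 2: frontier [B–F 7, A–B 13, C–E 4, C–D 7, A–C 12, C–F 12] → take C–E (4); add E.
Step 3: frontier [B–F 7, A–B 13, C–D 7, A–C 12, C–F 12, A–E 13, E–F 15] → take C–D (7); add D.
Step 4: frontier [B–F 7, A–B 13, A–C 12, C–F 12, D–F 6, A–E 13, E–F 15] → take D–F (6); add F.
Step 5: frontier [A–B 13, A–C 12, A–E 13, A–F 11] → take A–F (11); add A.
MST edges: B–C, C–E, C–D, D–F, A–F; total weight 4+4+7+6+11 = 32.

32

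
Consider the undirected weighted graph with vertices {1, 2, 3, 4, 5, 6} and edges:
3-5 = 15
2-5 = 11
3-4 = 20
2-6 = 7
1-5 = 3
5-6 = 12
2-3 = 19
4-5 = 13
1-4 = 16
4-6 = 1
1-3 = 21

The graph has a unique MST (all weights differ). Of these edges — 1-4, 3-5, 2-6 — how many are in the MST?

2

Sort edges by weight, then run Kruskal:
4-6 (1): add. Components now {1} {2} {3} {4,6} {5}
1-5 (3): add. Components now {1,5} {2} {3} {4,6}
2-6 (7): add. Components now {1,5} {2,4,6} {3}
2-5 (11): add. Components now {1,2,4,5,6} {3}
5-6 (12): skip — 5 and 6 already connected.
4-5 (13): skip — 4 and 5 already connected.
3-5 (15): add. Components now {1,2,3,4,5,6}
MST edge set: {4-6, 1-5, 2-6, 2-5, 3-5}.
Of the listed edges, {3-5, 2-6} are in the MST → 2.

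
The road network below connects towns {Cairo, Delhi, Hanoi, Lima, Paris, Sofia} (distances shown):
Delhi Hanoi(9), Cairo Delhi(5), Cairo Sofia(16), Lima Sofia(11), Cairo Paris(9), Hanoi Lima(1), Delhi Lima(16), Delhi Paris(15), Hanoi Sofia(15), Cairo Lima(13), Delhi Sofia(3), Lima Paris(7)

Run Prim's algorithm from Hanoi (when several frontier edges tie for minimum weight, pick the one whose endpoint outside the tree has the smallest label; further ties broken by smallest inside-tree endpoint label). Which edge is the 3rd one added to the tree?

Grow the tree from Hanoi using Prim:
Step 1: cheapest edge leaving the tree is Hanoi Lima (1); add Lima.
Step 2: cheapest edge leaving the tree is Lima Paris (7); add Paris.
Step 3: cheapest edge leaving the tree is Cairo Paris (9); add Cairo.
Step 4: cheapest edge leaving the tree is Cairo Delhi (5); add Delhi.
Step 5: cheapest edge leaving the tree is Delhi Sofia (3); add Sofia.
The 3rd edge added is Cairo Paris.

Cairo-Paris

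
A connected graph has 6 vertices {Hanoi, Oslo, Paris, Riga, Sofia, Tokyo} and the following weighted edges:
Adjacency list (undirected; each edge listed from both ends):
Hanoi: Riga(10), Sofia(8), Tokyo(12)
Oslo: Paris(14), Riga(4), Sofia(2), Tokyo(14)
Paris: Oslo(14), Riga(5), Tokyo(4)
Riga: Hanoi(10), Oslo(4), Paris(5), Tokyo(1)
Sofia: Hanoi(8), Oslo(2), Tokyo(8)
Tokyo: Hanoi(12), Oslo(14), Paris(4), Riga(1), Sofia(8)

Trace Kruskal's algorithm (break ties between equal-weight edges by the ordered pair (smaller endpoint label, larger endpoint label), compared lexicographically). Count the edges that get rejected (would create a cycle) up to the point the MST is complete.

Sort edges by weight, then run Kruskal:
Riga–Tokyo (1): add — endpoints in different components.
Oslo–Sofia (2): add — endpoints in different components.
Oslo–Riga (4): add — endpoints in different components.
Paris–Tokyo (4): add — endpoints in different components.
Paris–Riga (5): skip — Riga and Paris already connected.
Hanoi–Sofia (8): add — endpoints in different components.
Edges rejected before the tree was complete: 1.

1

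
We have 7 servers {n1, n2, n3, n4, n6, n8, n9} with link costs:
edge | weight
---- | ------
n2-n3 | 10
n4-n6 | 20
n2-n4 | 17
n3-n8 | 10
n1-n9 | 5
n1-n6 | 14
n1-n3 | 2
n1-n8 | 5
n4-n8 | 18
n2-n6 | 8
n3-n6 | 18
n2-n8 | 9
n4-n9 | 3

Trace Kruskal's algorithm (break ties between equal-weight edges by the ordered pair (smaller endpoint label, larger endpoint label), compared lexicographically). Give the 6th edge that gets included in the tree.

Kruskal: consider edges lightest-first.
n1-n3 (2): add. Components now {n1,n3} {n6} {n2} {n4} {n9} {n8}
n4-n9 (3): add. Components now {n1,n3} {n6} {n2} {n4,n9} {n8}
n1-n8 (5): add. Components now {n1,n3,n8} {n6} {n2} {n4,n9}
n1-n9 (5): add. Components now {n1,n3,n4,n8,n9} {n6} {n2}
n2-n6 (8): add. Components now {n1,n3,n4,n8,n9} {n2,n6}
n2-n8 (9): add. Components now {n1,n2,n3,n4,n6,n8,n9}
The 6th edge added is n2-n8.

n2-n8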